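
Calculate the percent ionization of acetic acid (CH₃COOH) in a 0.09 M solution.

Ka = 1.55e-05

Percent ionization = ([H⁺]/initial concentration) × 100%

Using Ka equilibrium: x² + Ka×x - Ka×C = 0. Solving: [H⁺] = 1.1734e-03. Percent = (1.1734e-03/0.09) × 100

Percent ionization = 1.3%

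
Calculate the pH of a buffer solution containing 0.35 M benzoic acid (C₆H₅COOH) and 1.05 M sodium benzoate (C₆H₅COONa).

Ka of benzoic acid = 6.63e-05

pKa = -log(6.63e-05) = 4.18. pH = pKa + log([A⁻]/[HA]) = 4.18 + log(1.05/0.35)

pH = 4.66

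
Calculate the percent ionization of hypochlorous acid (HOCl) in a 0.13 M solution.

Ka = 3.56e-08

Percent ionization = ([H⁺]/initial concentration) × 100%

Using Ka equilibrium: x² + Ka×x - Ka×C = 0. Solving: [H⁺] = 6.8012e-05. Percent = (6.8012e-05/0.13) × 100

Percent ionization = 0.0523%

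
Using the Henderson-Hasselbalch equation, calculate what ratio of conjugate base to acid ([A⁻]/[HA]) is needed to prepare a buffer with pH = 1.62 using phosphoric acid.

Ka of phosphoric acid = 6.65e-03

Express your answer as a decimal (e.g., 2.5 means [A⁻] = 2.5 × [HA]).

pKa = -log(6.65e-03) = 2.1772. pH = pKa + log([A⁻]/[HA]), so log([A⁻]/[HA]) = pH − pKa = 1.62 − 2.1772 = -0.5572. [A⁻]/[HA] = 10^(-0.5572) = 0.277

[A⁻]/[HA] = 0.277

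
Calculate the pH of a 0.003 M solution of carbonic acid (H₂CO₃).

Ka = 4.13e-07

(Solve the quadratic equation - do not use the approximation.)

x² + Ka×x - Ka×C = 0. Using quadratic formula: [H⁺] = 3.4994e-05

pH = 4.46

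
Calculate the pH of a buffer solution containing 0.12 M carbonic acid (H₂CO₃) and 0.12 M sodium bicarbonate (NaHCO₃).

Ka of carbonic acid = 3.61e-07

pKa = -log(3.61e-07) = 6.44. pH = pKa + log([A⁻]/[HA]) = 6.44 + log(0.12/0.12)

pH = 6.44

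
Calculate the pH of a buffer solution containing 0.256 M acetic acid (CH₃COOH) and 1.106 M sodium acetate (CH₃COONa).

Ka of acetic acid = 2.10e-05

pKa = -log(2.10e-05) = 4.68. pH = pKa + log([A⁻]/[HA]) = 4.68 + log(1.106/0.256)

pH = 5.31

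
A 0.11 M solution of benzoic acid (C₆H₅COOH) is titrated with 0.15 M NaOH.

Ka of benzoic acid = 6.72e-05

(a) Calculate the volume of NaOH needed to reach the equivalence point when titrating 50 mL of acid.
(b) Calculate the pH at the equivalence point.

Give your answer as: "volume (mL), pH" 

moles acid = 0.11 × 50/1000 = 0.0055 mol; V_base = moles/0.15 × 1000 = 36.7 mL. At equivalence only the conjugate base is present: [A⁻] = 0.0055/0.087 = 6.3462e-02 M. Kb = Kw/Ka = 1.49e-10; [OH⁻] = √(Kb × [A⁻]) = 3.0731e-06; pOH = 5.51; pH = 14 - pOH = 8.49.

V = 36.7 mL, pH = 8.49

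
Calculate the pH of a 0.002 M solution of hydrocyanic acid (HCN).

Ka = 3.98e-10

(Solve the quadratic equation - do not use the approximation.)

x² + Ka×x - Ka×C = 0. Using quadratic formula: [H⁺] = 8.9199e-07

pH = 6.05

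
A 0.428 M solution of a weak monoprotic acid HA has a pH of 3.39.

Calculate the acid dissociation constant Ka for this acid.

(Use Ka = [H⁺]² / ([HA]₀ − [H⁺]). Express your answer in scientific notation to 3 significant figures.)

[H⁺] = 10^(−pH) = 10^(−3.39) = 4.074e-04 M. For HA ⇌ H⁺ + A⁻, Ka = [H⁺][A⁻]/[HA] = [H⁺]² / ([HA]₀ − [H⁺]) = (4.074e-04)² / (0.428 − 4.074e-04) = 3.88e-07.

K_a = 3.88e-07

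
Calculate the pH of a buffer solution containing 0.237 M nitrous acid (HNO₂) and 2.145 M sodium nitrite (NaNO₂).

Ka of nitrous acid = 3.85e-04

pKa = -log(3.85e-04) = 3.41. pH = pKa + log([A⁻]/[HA]) = 3.41 + log(2.145/0.237)

pH = 4.37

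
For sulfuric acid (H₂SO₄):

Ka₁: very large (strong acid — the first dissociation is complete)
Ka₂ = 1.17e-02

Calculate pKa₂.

pKa₂ = -log(Ka₂) = -log(1.17e-02) = 1.93.

pK_{a2} = 1.93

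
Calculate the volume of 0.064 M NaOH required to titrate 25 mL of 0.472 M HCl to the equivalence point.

At equivalence: moles acid = moles base. moles HCl = 0.472 × 25/1000 = 0.0118 mol. V_base = moles / 0.064 × 1000 = 184.4 mL.

V_{base} = 184.4 mL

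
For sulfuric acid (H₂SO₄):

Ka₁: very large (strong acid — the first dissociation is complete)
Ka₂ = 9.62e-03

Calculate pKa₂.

pKa₂ = -log(Ka₂) = -log(9.62e-03) = 2.02.

pK_{a2} = 2.02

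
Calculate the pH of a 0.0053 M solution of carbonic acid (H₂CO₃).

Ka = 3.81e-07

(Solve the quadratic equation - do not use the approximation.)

x² + Ka×x - Ka×C = 0. Using quadratic formula: [H⁺] = 4.4747e-05

pH = 4.35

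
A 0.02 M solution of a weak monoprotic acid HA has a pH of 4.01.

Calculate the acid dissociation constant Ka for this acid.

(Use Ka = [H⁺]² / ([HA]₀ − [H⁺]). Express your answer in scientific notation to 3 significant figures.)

[H⁺] = 10^(−pH) = 10^(−4.01) = 9.772e-05 M. For HA ⇌ H⁺ + A⁻, Ka = [H⁺][A⁻]/[HA] = [H⁺]² / ([HA]₀ − [H⁺]) = (9.772e-05)² / (0.02 − 9.772e-05) = 4.80e-07.

K_a = 4.80e-07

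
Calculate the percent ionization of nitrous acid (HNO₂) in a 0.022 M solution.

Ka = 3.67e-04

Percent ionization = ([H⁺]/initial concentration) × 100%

Using Ka equilibrium: x² + Ka×x - Ka×C = 0. Solving: [H⁺] = 2.6639e-03. Percent = (2.6639e-03/0.022) × 100

Percent ionization = 12.1%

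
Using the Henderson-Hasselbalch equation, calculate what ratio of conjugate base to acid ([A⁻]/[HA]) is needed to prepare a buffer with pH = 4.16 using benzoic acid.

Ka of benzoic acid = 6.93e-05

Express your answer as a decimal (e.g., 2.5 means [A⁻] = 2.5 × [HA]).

pKa = -log(6.93e-05) = 4.1593. pH = pKa + log([A⁻]/[HA]), so log([A⁻]/[HA]) = pH − pKa = 4.16 − 4.1593 = 0.0007. [A⁻]/[HA] = 10^(0.0007) = 1.00

[A⁻]/[HA] = 1.00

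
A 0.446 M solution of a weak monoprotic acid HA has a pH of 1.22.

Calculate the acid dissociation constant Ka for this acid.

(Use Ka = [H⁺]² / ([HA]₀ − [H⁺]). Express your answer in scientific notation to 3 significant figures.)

[H⁺] = 10^(−pH) = 10^(−1.22) = 6.026e-02 M. For HA ⇌ H⁺ + A⁻, Ka = [H⁺][A⁻]/[HA] = [H⁺]² / ([HA]₀ − [H⁺]) = (6.026e-02)² / (0.446 − 6.026e-02) = 9.41e-03.

K_a = 9.41e-03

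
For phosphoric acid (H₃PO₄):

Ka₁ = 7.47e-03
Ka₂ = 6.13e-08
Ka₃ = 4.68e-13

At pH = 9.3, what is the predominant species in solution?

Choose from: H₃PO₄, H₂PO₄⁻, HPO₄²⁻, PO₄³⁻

pKa₁ = 2.13, pKa₂ = 7.21, pKa₃ = 12.33. For a polyprotic acid the predominant species crosses at each pKa: below pKa_n the protonated form dominates, above it the deprotonated form does. At pH = 9.3, the predominant species is HPO₄²⁻.

HPO₄²⁻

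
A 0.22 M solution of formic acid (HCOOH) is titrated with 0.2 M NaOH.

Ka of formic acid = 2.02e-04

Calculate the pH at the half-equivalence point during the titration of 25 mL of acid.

At half-equivalence [HA] = [A⁻], so Henderson-Hasselbalch gives pH = pKa = -log(2.02e-04) = 3.69.

pH = pKa = 3.69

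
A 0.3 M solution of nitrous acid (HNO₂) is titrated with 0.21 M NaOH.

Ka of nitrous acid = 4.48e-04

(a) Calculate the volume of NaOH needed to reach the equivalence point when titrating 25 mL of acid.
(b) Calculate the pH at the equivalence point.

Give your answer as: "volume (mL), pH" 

moles acid = 0.3 × 25/1000 = 0.0075 mol; V_base = moles/0.21 × 1000 = 35.7 mL. At equivalence only the conjugate base is present: [A⁻] = 0.0075/0.061 = 1.2353e-01 M. Kb = Kw/Ka = 2.23e-11; [OH⁻] = √(Kb × [A⁻]) = 1.6605e-06; pOH = 5.78; pH = 14 - pOH = 8.22.

V = 35.7 mL, pH = 8.22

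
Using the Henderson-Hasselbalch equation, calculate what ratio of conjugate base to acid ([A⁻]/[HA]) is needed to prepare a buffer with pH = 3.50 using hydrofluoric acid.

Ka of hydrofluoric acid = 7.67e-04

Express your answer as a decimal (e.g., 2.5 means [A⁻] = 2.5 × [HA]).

pKa = -log(7.67e-04) = 3.1152. pH = pKa + log([A⁻]/[HA]), so log([A⁻]/[HA]) = pH − pKa = 3.50 − 3.1152 = 0.3848. [A⁻]/[HA] = 10^(0.3848) = 2.43

[A⁻]/[HA] = 2.43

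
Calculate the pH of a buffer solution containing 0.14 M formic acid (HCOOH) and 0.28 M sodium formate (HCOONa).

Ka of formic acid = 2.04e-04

pKa = -log(2.04e-04) = 3.69. pH = pKa + log([A⁻]/[HA]) = 3.69 + log(0.28/0.14)

pH = 3.99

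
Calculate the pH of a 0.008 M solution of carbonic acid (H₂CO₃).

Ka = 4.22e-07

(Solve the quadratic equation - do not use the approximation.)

x² + Ka×x - Ka×C = 0. Using quadratic formula: [H⁺] = 5.7893e-05

pH = 4.24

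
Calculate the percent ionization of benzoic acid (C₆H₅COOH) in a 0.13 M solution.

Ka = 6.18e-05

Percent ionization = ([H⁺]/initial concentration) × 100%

Using Ka equilibrium: x² + Ka×x - Ka×C = 0. Solving: [H⁺] = 2.8037e-03. Percent = (2.8037e-03/0.13) × 100

Percent ionization = 2.16%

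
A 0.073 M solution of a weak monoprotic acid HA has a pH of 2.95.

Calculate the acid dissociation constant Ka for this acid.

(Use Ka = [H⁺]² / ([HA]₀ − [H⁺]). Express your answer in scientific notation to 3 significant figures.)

[H⁺] = 10^(−pH) = 10^(−2.95) = 1.122e-03 M. For HA ⇌ H⁺ + A⁻, Ka = [H⁺][A⁻]/[HA] = [H⁺]² / ([HA]₀ − [H⁺]) = (1.122e-03)² / (0.073 − 1.122e-03) = 1.75e-05.

K_a = 1.75e-05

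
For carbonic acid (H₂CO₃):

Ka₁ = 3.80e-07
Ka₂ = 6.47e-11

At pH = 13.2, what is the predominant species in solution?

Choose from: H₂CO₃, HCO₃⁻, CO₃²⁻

pKa₁ = 6.42, pKa₂ = 10.19. For a polyprotic acid the predominant species crosses at each pKa: below pKa_n the protonated form dominates, above it the deprotonated form does. At pH = 13.2, the predominant species is CO₃²⁻.

CO₃²⁻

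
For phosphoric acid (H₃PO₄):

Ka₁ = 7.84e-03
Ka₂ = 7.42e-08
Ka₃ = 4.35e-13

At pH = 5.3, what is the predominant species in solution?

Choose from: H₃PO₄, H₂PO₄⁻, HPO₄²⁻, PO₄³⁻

pKa₁ = 2.11, pKa₂ = 7.13, pKa₃ = 12.36. For a polyprotic acid the predominant species crosses at each pKa: below pKa_n the protonated form dominates, above it the deprotonated form does. At pH = 5.3, the predominant species is H₂PO₄⁻.

H₂PO₄⁻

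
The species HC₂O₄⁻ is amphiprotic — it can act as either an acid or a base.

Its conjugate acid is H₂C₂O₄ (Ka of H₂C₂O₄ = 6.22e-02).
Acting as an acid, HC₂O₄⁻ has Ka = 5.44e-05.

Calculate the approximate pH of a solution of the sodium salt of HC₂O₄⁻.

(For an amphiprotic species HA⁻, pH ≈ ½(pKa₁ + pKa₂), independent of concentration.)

pKa₁ = -log(6.22e-02) = 1.21; pKa₂ = -log(5.44e-05) = 4.26. For an amphiprotic species, pH ≈ ½(pKa₁ + pKa₂) = ½(1.21 + 4.26) = 2.74.

pH = 2.74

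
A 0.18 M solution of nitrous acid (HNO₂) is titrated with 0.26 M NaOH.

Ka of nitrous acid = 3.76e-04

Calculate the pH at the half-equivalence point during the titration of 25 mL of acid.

At half-equivalence [HA] = [A⁻], so Henderson-Hasselbalch gives pH = pKa = -log(3.76e-04) = 3.42.

pH = pKa = 3.42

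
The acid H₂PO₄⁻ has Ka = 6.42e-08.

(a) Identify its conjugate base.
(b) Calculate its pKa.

(a) The conjugate base is formed by removing one H⁺ from H₂PO₄⁻, giving HPO₄²⁻. (b) pKa = -log(Ka) = -log(6.42e-08) = 7.19.

Conjugate base: HPO₄²⁻; pK_a = 7.19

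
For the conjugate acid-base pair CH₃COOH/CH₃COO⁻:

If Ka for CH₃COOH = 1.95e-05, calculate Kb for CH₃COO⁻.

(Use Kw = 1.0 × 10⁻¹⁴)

For a conjugate pair Ka × Kb = Kw, so Kb = Kw/Ka = 1.0 × 10⁻¹⁴ / 1.95e-05 = 5.13e-10.

K_b = 5.13e-10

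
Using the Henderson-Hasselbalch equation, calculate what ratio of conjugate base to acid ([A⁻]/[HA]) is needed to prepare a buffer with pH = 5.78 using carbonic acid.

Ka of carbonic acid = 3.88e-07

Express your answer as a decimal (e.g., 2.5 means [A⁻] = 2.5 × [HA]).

pKa = -log(3.88e-07) = 6.4112. pH = pKa + log([A⁻]/[HA]), so log([A⁻]/[HA]) = pH − pKa = 5.78 − 6.4112 = -0.6312. [A⁻]/[HA] = 10^(-0.6312) = 0.234

[A⁻]/[HA] = 0.234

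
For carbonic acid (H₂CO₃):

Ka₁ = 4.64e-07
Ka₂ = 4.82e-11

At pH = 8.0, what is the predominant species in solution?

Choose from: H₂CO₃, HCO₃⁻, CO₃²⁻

pKa₁ = 6.33, pKa₂ = 10.32. For a polyprotic acid the predominant species crosses at each pKa: below pKa_n the protonated form dominates, above it the deprotonated form does. At pH = 8.0, the predominant species is HCO₃⁻.

HCO₃⁻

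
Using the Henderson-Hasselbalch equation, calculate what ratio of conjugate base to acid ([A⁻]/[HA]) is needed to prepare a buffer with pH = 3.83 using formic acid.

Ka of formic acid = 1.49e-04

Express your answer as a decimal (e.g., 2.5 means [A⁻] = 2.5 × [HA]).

pKa = -log(1.49e-04) = 3.8268. pH = pKa + log([A⁻]/[HA]), so log([A⁻]/[HA]) = pH − pKa = 3.83 − 3.8268 = 0.0032. [A⁻]/[HA] = 10^(0.0032) = 1.01

[A⁻]/[HA] = 1.01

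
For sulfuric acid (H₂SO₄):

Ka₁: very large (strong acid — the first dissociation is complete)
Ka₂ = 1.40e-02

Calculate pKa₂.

pKa₂ = -log(Ka₂) = -log(1.40e-02) = 1.85.

pK_{a2} = 1.85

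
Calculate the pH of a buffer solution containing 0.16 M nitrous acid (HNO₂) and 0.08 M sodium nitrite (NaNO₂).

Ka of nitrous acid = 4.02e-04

pKa = -log(4.02e-04) = 3.40. pH = pKa + log([A⁻]/[HA]) = 3.40 + log(0.08/0.16)

pH = 3.09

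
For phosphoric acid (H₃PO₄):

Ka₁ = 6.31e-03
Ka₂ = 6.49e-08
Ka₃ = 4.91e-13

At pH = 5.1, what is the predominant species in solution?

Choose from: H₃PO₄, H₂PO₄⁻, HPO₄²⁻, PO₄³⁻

pKa₁ = 2.20, pKa₂ = 7.19, pKa₃ = 12.31. For a polyprotic acid the predominant species crosses at each pKa: below pKa_n the protonated form dominates, above it the deprotonated form does. At pH = 5.1, the predominant species is H₂PO₄⁻.

H₂PO₄⁻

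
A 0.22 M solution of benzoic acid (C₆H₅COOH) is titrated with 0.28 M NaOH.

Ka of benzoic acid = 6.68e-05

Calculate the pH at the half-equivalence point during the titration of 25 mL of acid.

At half-equivalence [HA] = [A⁻], so Henderson-Hasselbalch gives pH = pKa = -log(6.68e-05) = 4.18.

pH = pKa = 4.18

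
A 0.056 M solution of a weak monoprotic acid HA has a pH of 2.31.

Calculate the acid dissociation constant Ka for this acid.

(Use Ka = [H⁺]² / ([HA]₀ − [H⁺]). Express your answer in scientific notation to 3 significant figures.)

[H⁺] = 10^(−pH) = 10^(−2.31) = 4.898e-03 M. For HA ⇌ H⁺ + A⁻, Ka = [H⁺][A⁻]/[HA] = [H⁺]² / ([HA]₀ − [H⁺]) = (4.898e-03)² / (0.056 − 4.898e-03) = 4.69e-04.

K_a = 4.69e-04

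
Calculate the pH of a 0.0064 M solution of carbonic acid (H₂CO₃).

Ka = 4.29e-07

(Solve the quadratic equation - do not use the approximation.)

x² + Ka×x - Ka×C = 0. Using quadratic formula: [H⁺] = 5.2184e-05

pH = 4.28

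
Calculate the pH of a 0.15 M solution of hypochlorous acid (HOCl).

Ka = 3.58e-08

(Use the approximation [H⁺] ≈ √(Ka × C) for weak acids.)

[H⁺] = √(Ka × C) = √(3.58e-08 × 0.15) = 7.3280e-05. pH = -log(7.3280e-05)

pH = 4.14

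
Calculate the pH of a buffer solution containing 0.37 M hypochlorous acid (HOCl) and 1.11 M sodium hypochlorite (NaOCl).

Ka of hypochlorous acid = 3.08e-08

pKa = -log(3.08e-08) = 7.51. pH = pKa + log([A⁻]/[HA]) = 7.51 + log(1.11/0.37)

pH = 7.99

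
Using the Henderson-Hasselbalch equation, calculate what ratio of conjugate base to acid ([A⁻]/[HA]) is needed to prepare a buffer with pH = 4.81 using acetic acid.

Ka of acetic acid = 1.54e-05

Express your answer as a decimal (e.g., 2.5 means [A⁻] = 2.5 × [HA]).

pKa = -log(1.54e-05) = 4.8125. pH = pKa + log([A⁻]/[HA]), so log([A⁻]/[HA]) = pH − pKa = 4.81 − 4.8125 = -0.0025. [A⁻]/[HA] = 10^(-0.0025) = 0.994

[A⁻]/[HA] = 0.994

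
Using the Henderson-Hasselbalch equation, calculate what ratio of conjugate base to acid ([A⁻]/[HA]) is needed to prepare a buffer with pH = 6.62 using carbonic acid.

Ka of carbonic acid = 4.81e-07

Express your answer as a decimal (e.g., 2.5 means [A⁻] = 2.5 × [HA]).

pKa = -log(4.81e-07) = 6.3179. pH = pKa + log([A⁻]/[HA]), so log([A⁻]/[HA]) = pH − pKa = 6.62 − 6.3179 = 0.3021. [A⁻]/[HA] = 10^(0.3021) = 2.01

[A⁻]/[HA] = 2.01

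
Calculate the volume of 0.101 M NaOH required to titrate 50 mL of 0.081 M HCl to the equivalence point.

At equivalence: moles acid = moles base. moles HCl = 0.081 × 50/1000 = 0.00405 mol. V_base = moles / 0.101 × 1000 = 40.1 mL.

V_{base} = 40.1 mL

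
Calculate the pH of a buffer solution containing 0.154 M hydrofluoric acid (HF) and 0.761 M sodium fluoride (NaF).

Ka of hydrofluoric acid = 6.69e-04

pKa = -log(6.69e-04) = 3.17. pH = pKa + log([A⁻]/[HA]) = 3.17 + log(0.761/0.154)

pH = 3.87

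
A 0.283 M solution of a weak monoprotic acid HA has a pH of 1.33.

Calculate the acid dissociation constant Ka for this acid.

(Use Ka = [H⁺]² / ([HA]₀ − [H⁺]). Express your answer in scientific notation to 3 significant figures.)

[H⁺] = 10^(−pH) = 10^(−1.33) = 4.677e-02 M. For HA ⇌ H⁺ + A⁻, Ka = [H⁺][A⁻]/[HA] = [H⁺]² / ([HA]₀ − [H⁺]) = (4.677e-02)² / (0.283 − 4.677e-02) = 9.26e-03.

K_a = 9.26e-03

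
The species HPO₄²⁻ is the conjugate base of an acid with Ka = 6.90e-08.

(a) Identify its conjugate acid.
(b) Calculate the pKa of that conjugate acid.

(a) The conjugate acid is formed by adding one H⁺ to HPO₄²⁻, giving H₂PO₄⁻. (b) pKa = -log(Ka) = -log(6.90e-08) = 7.16.

Conjugate acid: H₂PO₄⁻; pK_a = 7.16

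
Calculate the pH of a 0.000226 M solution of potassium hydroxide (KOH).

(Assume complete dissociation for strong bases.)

[OH⁻] = 0.000226 M for strong base. pOH = -log[OH⁻] = 3.65, pH = 14 - pOH

pH = 10.35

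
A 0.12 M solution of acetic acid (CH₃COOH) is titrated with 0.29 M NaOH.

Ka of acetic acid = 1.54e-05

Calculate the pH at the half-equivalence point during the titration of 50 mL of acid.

At half-equivalence [HA] = [A⁻], so Henderson-Hasselbalch gives pH = pKa = -log(1.54e-05) = 4.81.

pH = pKa = 4.81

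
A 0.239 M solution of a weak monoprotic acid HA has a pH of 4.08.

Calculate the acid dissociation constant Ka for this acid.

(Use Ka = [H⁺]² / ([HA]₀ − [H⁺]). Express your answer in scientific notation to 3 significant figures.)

[H⁺] = 10^(−pH) = 10^(−4.08) = 8.318e-05 M. For HA ⇌ H⁺ + A⁻, Ka = [H⁺][A⁻]/[HA] = [H⁺]² / ([HA]₀ − [H⁺]) = (8.318e-05)² / (0.239 − 8.318e-05) = 2.90e-08.

K_a = 2.90e-08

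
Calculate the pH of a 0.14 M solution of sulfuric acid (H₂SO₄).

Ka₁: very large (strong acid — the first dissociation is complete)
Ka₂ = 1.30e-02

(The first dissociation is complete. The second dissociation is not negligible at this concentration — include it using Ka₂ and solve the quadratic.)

First dissociation is complete: [H⁺]₀ = [HSO₄⁻]₀ = C = 0.14 M. Second dissociation HSO₄⁻ ⇌ H⁺ + SO₄²⁻: let x = [SO₄²⁻]. Ka₂ = (C + x)·x / (C − x) = 1.30e-02 → x² + (C + Ka₂)·x − Ka₂·C = 0 → x² + 0.15300·x − 1.820e-03 = 0. x = (−0.15300 + √(0.15300² + 4 × 1.820e-03)) / 2 = 1.1091e-02 M. [H⁺] = C + x = 0.14 + 1.1091e-02 = 1.5109e-01 M. pH = -log(1.5109e-01) = 0.82.

pH = 0.82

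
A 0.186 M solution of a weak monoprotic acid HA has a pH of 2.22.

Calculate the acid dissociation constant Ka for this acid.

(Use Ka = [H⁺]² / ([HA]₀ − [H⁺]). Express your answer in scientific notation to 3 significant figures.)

[H⁺] = 10^(−pH) = 10^(−2.22) = 6.026e-03 M. For HA ⇌ H⁺ + A⁻, Ka = [H⁺][A⁻]/[HA] = [H⁺]² / ([HA]₀ − [H⁺]) = (6.026e-03)² / (0.186 − 6.026e-03) = 2.02e-04.

K_a = 2.02e-04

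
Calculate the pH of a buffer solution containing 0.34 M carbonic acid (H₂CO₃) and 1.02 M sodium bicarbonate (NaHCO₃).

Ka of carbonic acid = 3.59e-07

pKa = -log(3.59e-07) = 6.44. pH = pKa + log([A⁻]/[HA]) = 6.44 + log(1.02/0.34)

pH = 6.92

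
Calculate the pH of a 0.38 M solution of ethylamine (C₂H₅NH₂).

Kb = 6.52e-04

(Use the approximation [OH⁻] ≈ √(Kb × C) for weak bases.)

[OH⁻] = √(Kb × C) = √(6.52e-04 × 0.38) = 1.5740e-02. pOH = 1.80, pH = 14 - pOH

pH = 12.20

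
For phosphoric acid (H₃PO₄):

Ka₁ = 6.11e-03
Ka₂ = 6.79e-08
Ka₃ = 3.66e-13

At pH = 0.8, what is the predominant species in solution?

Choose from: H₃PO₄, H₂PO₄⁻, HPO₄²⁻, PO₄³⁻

pKa₁ = 2.21, pKa₂ = 7.17, pKa₃ = 12.44. For a polyprotic acid the predominant species crosses at each pKa: below pKa_n the protonated form dominates, above it the deprotonated form does. At pH = 0.8, the predominant species is H₃PO₄.

H₃PO₄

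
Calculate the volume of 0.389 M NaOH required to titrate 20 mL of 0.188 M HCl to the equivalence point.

At equivalence: moles acid = moles base. moles HCl = 0.188 × 20/1000 = 0.00376 mol. V_base = moles / 0.389 × 1000 = 9.7 mL.

V_{base} = 9.7 mL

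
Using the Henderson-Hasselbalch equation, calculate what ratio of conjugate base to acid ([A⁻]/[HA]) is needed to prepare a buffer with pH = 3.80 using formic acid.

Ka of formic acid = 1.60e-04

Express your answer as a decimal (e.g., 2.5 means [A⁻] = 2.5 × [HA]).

pKa = -log(1.60e-04) = 3.7959. pH = pKa + log([A⁻]/[HA]), so log([A⁻]/[HA]) = pH − pKa = 3.80 − 3.7959 = 0.0041. [A⁻]/[HA] = 10^(0.0041) = 1.01

[A⁻]/[HA] = 1.01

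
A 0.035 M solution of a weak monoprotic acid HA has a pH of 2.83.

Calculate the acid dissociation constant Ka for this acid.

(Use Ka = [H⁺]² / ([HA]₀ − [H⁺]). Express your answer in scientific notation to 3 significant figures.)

[H⁺] = 10^(−pH) = 10^(−2.83) = 1.479e-03 M. For HA ⇌ H⁺ + A⁻, Ka = [H⁺][A⁻]/[HA] = [H⁺]² / ([HA]₀ − [H⁺]) = (1.479e-03)² / (0.035 − 1.479e-03) = 6.53e-05.

K_a = 6.53e-05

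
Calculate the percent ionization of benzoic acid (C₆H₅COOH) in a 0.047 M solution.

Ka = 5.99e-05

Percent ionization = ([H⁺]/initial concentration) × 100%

Using Ka equilibrium: x² + Ka×x - Ka×C = 0. Solving: [H⁺] = 1.6482e-03. Percent = (1.6482e-03/0.047) × 100

Percent ionization = 3.51%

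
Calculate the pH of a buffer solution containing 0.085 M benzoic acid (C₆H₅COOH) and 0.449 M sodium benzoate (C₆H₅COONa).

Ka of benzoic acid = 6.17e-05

pKa = -log(6.17e-05) = 4.21. pH = pKa + log([A⁻]/[HA]) = 4.21 + log(0.449/0.085)

pH = 4.93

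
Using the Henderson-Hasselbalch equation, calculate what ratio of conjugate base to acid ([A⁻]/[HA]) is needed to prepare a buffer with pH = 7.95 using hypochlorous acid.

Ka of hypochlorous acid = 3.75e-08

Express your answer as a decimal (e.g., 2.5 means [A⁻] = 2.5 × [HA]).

pKa = -log(3.75e-08) = 7.4260. pH = pKa + log([A⁻]/[HA]), so log([A⁻]/[HA]) = pH − pKa = 7.95 − 7.4260 = 0.5240. [A⁻]/[HA] = 10^(0.5240) = 3.34

[A⁻]/[HA] = 3.34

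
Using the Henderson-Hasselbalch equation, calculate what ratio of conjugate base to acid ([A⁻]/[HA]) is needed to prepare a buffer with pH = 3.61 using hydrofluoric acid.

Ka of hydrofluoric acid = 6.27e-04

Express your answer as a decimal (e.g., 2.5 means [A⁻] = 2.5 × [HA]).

pKa = -log(6.27e-04) = 3.2027. pH = pKa + log([A⁻]/[HA]), so log([A⁻]/[HA]) = pH − pKa = 3.61 − 3.2027 = 0.4073. [A⁻]/[HA] = 10^(0.4073) = 2.55

[A⁻]/[HA] = 2.55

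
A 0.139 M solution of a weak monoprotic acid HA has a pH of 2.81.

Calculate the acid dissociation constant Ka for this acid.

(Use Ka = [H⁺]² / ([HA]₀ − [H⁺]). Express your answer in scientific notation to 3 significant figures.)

[H⁺] = 10^(−pH) = 10^(−2.81) = 1.549e-03 M. For HA ⇌ H⁺ + A⁻, Ka = [H⁺][A⁻]/[HA] = [H⁺]² / ([HA]₀ − [H⁺]) = (1.549e-03)² / (0.139 − 1.549e-03) = 1.75e-05.

K_a = 1.75e-05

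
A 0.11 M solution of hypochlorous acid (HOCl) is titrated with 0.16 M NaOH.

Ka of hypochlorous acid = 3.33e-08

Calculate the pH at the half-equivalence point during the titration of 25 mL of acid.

At half-equivalence [HA] = [A⁻], so Henderson-Hasselbalch gives pH = pKa = -log(3.33e-08) = 7.48.

pH = pKa = 7.48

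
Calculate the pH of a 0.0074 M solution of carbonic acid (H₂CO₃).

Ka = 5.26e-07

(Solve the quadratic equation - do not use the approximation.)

x² + Ka×x - Ka×C = 0. Using quadratic formula: [H⁺] = 6.2127e-05

pH = 4.21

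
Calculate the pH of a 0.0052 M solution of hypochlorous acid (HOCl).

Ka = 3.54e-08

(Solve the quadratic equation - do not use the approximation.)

x² + Ka×x - Ka×C = 0. Using quadratic formula: [H⁺] = 1.3550e-05

pH = 4.87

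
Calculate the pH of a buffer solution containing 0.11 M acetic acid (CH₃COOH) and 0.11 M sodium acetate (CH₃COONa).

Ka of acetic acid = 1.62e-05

pKa = -log(1.62e-05) = 4.79. pH = pKa + log([A⁻]/[HA]) = 4.79 + log(0.11/0.11)

pH = 4.79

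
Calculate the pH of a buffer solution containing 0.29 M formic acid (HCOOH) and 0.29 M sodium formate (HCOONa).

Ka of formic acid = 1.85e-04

pKa = -log(1.85e-04) = 3.73. pH = pKa + log([A⁻]/[HA]) = 3.73 + log(0.29/0.29)

pH = 3.73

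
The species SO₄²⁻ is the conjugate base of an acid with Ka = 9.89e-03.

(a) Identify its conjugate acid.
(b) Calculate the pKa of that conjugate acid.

(a) The conjugate acid is formed by adding one H⁺ to SO₄²⁻, giving HSO₄⁻. (b) pKa = -log(Ka) = -log(9.89e-03) = 2.00.

Conjugate acid: HSO₄⁻; pK_a = 2.00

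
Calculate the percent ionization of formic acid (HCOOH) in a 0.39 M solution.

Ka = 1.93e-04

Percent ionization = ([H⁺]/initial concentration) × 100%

Using Ka equilibrium: x² + Ka×x - Ka×C = 0. Solving: [H⁺] = 8.5799e-03. Percent = (8.5799e-03/0.39) × 100

Percent ionization = 2.2%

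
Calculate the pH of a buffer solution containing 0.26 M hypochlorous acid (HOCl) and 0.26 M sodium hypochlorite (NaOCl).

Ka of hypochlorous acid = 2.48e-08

pKa = -log(2.48e-08) = 7.61. pH = pKa + log([A⁻]/[HA]) = 7.61 + log(0.26/0.26)

pH = 7.61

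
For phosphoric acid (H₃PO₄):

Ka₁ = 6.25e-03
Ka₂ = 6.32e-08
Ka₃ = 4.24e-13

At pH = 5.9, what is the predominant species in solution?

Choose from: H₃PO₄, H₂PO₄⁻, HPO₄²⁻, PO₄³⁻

pKa₁ = 2.20, pKa₂ = 7.20, pKa₃ = 12.37. For a polyprotic acid the predominant species crosses at each pKa: below pKa_n the protonated form dominates, above it the deprotonated form does. At pH = 5.9, the predominant species is H₂PO₄⁻.

H₂PO₄⁻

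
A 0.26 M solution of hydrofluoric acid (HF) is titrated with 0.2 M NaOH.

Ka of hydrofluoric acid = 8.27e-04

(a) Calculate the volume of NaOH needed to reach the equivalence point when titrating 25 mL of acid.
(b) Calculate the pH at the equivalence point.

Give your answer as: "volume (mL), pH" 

moles acid = 0.26 × 25/1000 = 0.0065 mol; V_base = moles/0.2 × 1000 = 32.5 mL. At equivalence only the conjugate base is present: [A⁻] = 0.0065/0.057 = 1.1304e-01 M. Kb = Kw/Ka = 1.21e-11; [OH⁻] = √(Kb × [A⁻]) = 1.1691e-06; pOH = 5.93; pH = 14 - pOH = 8.07.

V = 32.5 mL, pH = 8.07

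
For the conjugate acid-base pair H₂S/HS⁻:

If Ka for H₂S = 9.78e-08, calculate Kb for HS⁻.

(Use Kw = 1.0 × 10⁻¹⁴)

For a conjugate pair Ka × Kb = Kw, so Kb = Kw/Ka = 1.0 × 10⁻¹⁴ / 9.78e-08 = 1.02e-07.

K_b = 1.02e-07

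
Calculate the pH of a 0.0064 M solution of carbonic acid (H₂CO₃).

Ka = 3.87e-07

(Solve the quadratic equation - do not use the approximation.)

x² + Ka×x - Ka×C = 0. Using quadratic formula: [H⁺] = 4.9574e-05

pH = 4.30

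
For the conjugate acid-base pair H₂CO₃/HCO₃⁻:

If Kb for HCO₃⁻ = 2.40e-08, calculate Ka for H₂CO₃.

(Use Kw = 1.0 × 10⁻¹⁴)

For a conjugate pair Ka × Kb = Kw, so Ka = Kw/Kb = 1.0 × 10⁻¹⁴ / 2.40e-08 = 4.17e-07.

K_a = 4.17e-07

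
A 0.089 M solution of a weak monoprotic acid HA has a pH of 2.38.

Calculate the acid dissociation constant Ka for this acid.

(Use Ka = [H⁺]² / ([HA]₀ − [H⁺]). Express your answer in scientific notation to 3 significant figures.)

[H⁺] = 10^(−pH) = 10^(−2.38) = 4.169e-03 M. For HA ⇌ H⁺ + A⁻, Ka = [H⁺][A⁻]/[HA] = [H⁺]² / ([HA]₀ − [H⁺]) = (4.169e-03)² / (0.089 − 4.169e-03) = 2.05e-04.

K_a = 2.05e-04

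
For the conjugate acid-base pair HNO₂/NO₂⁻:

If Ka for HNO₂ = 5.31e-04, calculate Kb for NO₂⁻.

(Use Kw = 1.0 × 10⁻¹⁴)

For a conjugate pair Ka × Kb = Kw, so Kb = Kw/Ka = 1.0 × 10⁻¹⁴ / 5.31e-04 = 1.88e-11.

K_b = 1.88e-11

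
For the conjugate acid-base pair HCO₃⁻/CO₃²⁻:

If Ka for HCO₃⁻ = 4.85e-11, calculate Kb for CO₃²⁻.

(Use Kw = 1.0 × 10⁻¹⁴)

For a conjugate pair Ka × Kb = Kw, so Kb = Kw/Ka = 1.0 × 10⁻¹⁴ / 4.85e-11 = 2.06e-04.

K_b = 2.06e-04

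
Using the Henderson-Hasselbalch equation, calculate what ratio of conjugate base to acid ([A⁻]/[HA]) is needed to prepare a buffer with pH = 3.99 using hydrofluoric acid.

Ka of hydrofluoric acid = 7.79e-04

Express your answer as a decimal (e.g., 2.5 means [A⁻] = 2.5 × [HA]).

pKa = -log(7.79e-04) = 3.1085. pH = pKa + log([A⁻]/[HA]), so log([A⁻]/[HA]) = pH − pKa = 3.99 − 3.1085 = 0.8815. [A⁻]/[HA] = 10^(0.8815) = 7.61

[A⁻]/[HA] = 7.61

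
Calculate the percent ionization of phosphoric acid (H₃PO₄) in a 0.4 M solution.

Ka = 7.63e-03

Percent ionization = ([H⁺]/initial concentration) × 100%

Using Ka equilibrium: x² + Ka×x - Ka×C = 0. Solving: [H⁺] = 5.1561e-02. Percent = (5.1561e-02/0.4) × 100

Percent ionization = 12.9%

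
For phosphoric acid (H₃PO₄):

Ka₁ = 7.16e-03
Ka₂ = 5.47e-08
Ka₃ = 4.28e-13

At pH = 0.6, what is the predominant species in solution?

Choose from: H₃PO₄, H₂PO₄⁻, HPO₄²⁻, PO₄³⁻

pKa₁ = 2.15, pKa₂ = 7.26, pKa₃ = 12.37. For a polyprotic acid the predominant species crosses at each pKa: below pKa_n the protonated form dominates, above it the deprotonated form does. At pH = 0.6, the predominant species is H₃PO₄.

H₃PO₄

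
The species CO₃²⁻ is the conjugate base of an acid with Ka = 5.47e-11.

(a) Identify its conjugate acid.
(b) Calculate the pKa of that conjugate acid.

(a) The conjugate acid is formed by adding one H⁺ to CO₃²⁻, giving HCO₃⁻. (b) pKa = -log(Ka) = -log(5.47e-11) = 10.26.

Conjugate acid: HCO₃⁻; pK_a = 10.26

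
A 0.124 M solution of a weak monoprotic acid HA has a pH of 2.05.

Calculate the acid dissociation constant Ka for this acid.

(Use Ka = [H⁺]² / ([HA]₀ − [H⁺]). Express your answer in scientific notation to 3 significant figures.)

[H⁺] = 10^(−pH) = 10^(−2.05) = 8.913e-03 M. For HA ⇌ H⁺ + A⁻, Ka = [H⁺][A⁻]/[HA] = [H⁺]² / ([HA]₀ − [H⁺]) = (8.913e-03)² / (0.124 − 8.913e-03) = 6.90e-04.

K_a = 6.90e-04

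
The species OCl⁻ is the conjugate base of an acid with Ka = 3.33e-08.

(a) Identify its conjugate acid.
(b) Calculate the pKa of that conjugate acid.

(a) The conjugate acid is formed by adding one H⁺ to OCl⁻, giving HOCl. (b) pKa = -log(Ka) = -log(3.33e-08) = 7.48.

Conjugate acid: HOCl; pK_a = 7.48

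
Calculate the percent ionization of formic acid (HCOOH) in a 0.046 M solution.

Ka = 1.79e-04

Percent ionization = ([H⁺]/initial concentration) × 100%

Using Ka equilibrium: x² + Ka×x - Ka×C = 0. Solving: [H⁺] = 2.7814e-03. Percent = (2.7814e-03/0.046) × 100

Percent ionization = 6.05%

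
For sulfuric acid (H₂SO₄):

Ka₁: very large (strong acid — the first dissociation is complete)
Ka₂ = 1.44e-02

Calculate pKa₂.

pKa₂ = -log(Ka₂) = -log(1.44e-02) = 1.84.

pK_{a2} = 1.84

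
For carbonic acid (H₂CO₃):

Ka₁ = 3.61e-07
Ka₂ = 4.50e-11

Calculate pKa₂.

pKa₂ = -log(Ka₂) = -log(4.50e-11) = 10.35.

pK_{a2} = 10.35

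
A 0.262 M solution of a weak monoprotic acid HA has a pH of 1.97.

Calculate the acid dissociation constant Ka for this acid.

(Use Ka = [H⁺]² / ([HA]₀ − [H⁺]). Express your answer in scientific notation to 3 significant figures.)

[H⁺] = 10^(−pH) = 10^(−1.97) = 1.072e-02 M. For HA ⇌ H⁺ + A⁻, Ka = [H⁺][A⁻]/[HA] = [H⁺]² / ([HA]₀ − [H⁺]) = (1.072e-02)² / (0.262 − 1.072e-02) = 4.57e-04.

K_a = 4.57e-04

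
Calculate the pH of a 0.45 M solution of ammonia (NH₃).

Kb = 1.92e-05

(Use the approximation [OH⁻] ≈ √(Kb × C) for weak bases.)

[OH⁻] = √(Kb × C) = √(1.92e-05 × 0.45) = 2.9394e-03. pOH = 2.53, pH = 14 - pOH

pH = 11.47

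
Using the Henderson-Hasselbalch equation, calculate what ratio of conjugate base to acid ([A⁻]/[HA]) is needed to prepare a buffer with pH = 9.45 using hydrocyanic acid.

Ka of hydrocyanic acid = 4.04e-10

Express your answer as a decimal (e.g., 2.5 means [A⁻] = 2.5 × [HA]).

pKa = -log(4.04e-10) = 9.3936. pH = pKa + log([A⁻]/[HA]), so log([A⁻]/[HA]) = pH − pKa = 9.45 − 9.3936 = 0.0564. [A⁻]/[HA] = 10^(0.0564) = 1.14

[A⁻]/[HA] = 1.14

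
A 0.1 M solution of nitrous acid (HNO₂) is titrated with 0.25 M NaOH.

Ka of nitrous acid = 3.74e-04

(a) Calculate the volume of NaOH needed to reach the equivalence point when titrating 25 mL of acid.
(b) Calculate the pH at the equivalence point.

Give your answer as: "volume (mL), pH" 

moles acid = 0.1 × 25/1000 = 0.0025 mol; V_base = moles/0.25 × 1000 = 10.0 mL. At equivalence only the conjugate base is present: [A⁻] = 0.0025/0.035 = 7.1429e-02 M. Kb = Kw/Ka = 2.67e-11; [OH⁻] = √(Kb × [A⁻]) = 1.3820e-06; pOH = 5.86; pH = 14 - pOH = 8.14.

V = 10.0 mL, pH = 8.14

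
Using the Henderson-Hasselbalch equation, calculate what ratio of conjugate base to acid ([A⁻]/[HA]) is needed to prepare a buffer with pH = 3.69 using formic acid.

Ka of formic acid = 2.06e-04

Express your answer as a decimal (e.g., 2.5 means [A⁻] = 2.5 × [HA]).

pKa = -log(2.06e-04) = 3.6861. pH = pKa + log([A⁻]/[HA]), so log([A⁻]/[HA]) = pH − pKa = 3.69 − 3.6861 = 0.0039. [A⁻]/[HA] = 10^(0.0039) = 1.01

[A⁻]/[HA] = 1.01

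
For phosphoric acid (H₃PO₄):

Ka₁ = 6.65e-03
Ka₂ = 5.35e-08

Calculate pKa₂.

pKa₂ = -log(Ka₂) = -log(5.35e-08) = 7.27.

pK_{a2} = 7.27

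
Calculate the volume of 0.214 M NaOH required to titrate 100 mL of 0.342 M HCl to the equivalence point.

At equivalence: moles acid = moles base. moles HCl = 0.342 × 100/1000 = 0.0342 mol. V_base = moles / 0.214 × 1000 = 159.8 mL.

V_{base} = 159.8 mL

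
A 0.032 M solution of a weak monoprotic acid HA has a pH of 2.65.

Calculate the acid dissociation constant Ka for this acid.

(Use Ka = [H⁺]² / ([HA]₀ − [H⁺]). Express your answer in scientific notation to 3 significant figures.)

[H⁺] = 10^(−pH) = 10^(−2.65) = 2.239e-03 M. For HA ⇌ H⁺ + A⁻, Ka = [H⁺][A⁻]/[HA] = [H⁺]² / ([HA]₀ − [H⁺]) = (2.239e-03)² / (0.032 − 2.239e-03) = 1.68e-04.

K_a = 1.68e-04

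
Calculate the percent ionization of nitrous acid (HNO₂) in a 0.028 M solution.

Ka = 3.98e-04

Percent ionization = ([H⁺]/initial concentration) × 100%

Using Ka equilibrium: x² + Ka×x - Ka×C = 0. Solving: [H⁺] = 3.1452e-03. Percent = (3.1452e-03/0.028) × 100

Percent ionization = 11.2%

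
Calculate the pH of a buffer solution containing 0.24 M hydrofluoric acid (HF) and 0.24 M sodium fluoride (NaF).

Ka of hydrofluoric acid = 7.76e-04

pKa = -log(7.76e-04) = 3.11. pH = pKa + log([A⁻]/[HA]) = 3.11 + log(0.24/0.24)

pH = 3.11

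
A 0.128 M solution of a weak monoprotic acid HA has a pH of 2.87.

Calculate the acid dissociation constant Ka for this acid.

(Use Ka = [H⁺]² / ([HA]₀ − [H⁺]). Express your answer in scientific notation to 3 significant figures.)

[H⁺] = 10^(−pH) = 10^(−2.87) = 1.349e-03 M. For HA ⇌ H⁺ + A⁻, Ka = [H⁺][A⁻]/[HA] = [H⁺]² / ([HA]₀ − [H⁺]) = (1.349e-03)² / (0.128 − 1.349e-03) = 1.44e-05.

K_a = 1.44e-05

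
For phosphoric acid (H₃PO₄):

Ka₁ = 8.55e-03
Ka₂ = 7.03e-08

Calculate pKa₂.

pKa₂ = -log(Ka₂) = -log(7.03e-08) = 7.15.

pK_{a2} = 7.15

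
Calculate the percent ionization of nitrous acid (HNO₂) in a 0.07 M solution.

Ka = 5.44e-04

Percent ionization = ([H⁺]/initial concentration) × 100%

Using Ka equilibrium: x² + Ka×x - Ka×C = 0. Solving: [H⁺] = 5.9049e-03. Percent = (5.9049e-03/0.07) × 100

Percent ionization = 8.44%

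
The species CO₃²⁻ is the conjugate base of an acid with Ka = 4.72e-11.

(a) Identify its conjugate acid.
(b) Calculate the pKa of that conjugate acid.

(a) The conjugate acid is formed by adding one H⁺ to CO₃²⁻, giving HCO₃⁻. (b) pKa = -log(Ka) = -log(4.72e-11) = 10.33.

Conjugate acid: HCO₃⁻; pK_a = 10.33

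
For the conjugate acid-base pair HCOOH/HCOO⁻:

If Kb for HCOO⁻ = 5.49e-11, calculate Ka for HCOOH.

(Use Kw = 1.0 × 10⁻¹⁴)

For a conjugate pair Ka × Kb = Kw, so Ka = Kw/Kb = 1.0 × 10⁻¹⁴ / 5.49e-11 = 1.82e-04.

K_a = 1.82e-04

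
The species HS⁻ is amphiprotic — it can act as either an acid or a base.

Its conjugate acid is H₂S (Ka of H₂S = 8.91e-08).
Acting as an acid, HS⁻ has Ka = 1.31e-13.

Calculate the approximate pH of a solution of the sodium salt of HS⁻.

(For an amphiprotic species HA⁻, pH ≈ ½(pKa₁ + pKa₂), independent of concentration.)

pKa₁ = -log(8.91e-08) = 7.05; pKa₂ = -log(1.31e-13) = 12.88. For an amphiprotic species, pH ≈ ½(pKa₁ + pKa₂) = ½(7.05 + 12.88) = 9.97.

pH = 9.97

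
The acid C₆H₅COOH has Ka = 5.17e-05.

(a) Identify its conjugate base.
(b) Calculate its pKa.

(a) The conjugate base is formed by removing one H⁺ from C₆H₅COOH, giving C₆H₅COO⁻. (b) pKa = -log(Ka) = -log(5.17e-05) = 4.29.

Conjugate base: C₆H₅COO⁻; pK_a = 4.29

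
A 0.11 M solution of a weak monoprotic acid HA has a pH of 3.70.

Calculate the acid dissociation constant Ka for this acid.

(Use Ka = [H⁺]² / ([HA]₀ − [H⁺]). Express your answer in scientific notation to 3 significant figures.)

[H⁺] = 10^(−pH) = 10^(−3.70) = 1.995e-04 M. For HA ⇌ H⁺ + A⁻, Ka = [H⁺][A⁻]/[HA] = [H⁺]² / ([HA]₀ − [H⁺]) = (1.995e-04)² / (0.11 − 1.995e-04) = 3.63e-07.

K_a = 3.63e-07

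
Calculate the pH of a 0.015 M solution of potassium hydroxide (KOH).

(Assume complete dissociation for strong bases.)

[OH⁻] = 0.015 M for strong base. pOH = -log[OH⁻] = 1.82, pH = 14 - pOH

pH = 12.18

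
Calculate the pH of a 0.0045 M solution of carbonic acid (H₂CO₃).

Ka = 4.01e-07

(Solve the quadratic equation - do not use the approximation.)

x² + Ka×x - Ka×C = 0. Using quadratic formula: [H⁺] = 4.2279e-05

pH = 4.37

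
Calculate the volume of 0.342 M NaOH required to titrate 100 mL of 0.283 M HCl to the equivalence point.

At equivalence: moles acid = moles base. moles HCl = 0.283 × 100/1000 = 0.0283 mol. V_base = moles / 0.342 × 1000 = 82.7 mL.

V_{base} = 82.7 mL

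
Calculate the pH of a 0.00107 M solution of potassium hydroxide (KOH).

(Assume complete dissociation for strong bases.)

[OH⁻] = 0.00107 M for strong base. pOH = -log[OH⁻] = 2.97, pH = 14 - pOH

pH = 11.03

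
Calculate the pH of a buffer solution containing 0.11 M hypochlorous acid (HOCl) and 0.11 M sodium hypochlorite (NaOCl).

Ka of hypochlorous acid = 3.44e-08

pKa = -log(3.44e-08) = 7.46. pH = pKa + log([A⁻]/[HA]) = 7.46 + log(0.11/0.11)

pH = 7.46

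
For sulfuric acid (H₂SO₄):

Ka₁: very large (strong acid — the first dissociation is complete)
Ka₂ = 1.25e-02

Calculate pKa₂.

pKa₂ = -log(Ka₂) = -log(1.25e-02) = 1.90.

pK_{a2} = 1.90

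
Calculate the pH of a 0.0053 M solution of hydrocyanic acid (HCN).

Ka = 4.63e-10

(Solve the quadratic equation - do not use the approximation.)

x² + Ka×x - Ka×C = 0. Using quadratic formula: [H⁺] = 1.5663e-06

pH = 5.81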